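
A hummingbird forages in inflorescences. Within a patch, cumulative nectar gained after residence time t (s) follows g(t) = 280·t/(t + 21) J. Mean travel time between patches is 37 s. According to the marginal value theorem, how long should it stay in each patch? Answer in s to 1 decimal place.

27.9 s

Maximise g(t)/(T+t): set derivative to zero → g'(t)(T+t) = g(t).
g'(t) = 280·21/(t + 21)². Setting 280·21/(t+21)² = 280t/[(t+21)(37+t)] gives 21(37+t) = t(t+21), so t² = 21×37 = 777.
t* = √777 = 27.87 s.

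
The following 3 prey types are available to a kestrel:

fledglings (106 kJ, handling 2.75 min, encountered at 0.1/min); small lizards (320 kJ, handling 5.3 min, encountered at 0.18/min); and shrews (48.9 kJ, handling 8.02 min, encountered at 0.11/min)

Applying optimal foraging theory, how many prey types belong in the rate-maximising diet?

Profitabilities (E/h, kJ/min): small lizards 60.4, fledglings 38.5, shrews 6.1. Add prey in this order while the next type's profitability exceeds the intake rate on those already taken.
Rate on top 1: 29.48. fledglings: 38.5 > 29.48 → include.
Rate on top 2: 30.6. shrews: 6.1 < 30.6 → exclude; stop.
Optimal diet: small lizards, fledglings — 2 of 3 types.

2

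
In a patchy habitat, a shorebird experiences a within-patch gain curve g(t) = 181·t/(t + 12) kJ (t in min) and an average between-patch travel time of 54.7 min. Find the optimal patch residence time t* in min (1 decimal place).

Optimal t* satisfies g'(t*) = g(t*)/(T + t*).
g'(t) = 181·12/(t + 12)². Setting 181·12/(t+12)² = 181t/[(t+12)(54.7+t)] gives 12(54.7+t) = t(t+12), so t² = 12×54.7 = 656.4.
t* = √656.4 = 25.62 min.

25.6 min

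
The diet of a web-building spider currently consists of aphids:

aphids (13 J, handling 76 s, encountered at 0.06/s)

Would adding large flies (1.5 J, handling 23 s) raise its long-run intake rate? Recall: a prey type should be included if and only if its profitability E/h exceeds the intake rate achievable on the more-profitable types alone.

No

Current rate: (0.06×13)/(1 + 0.06×76) = 0.1403 J/s.
Profitability of large flies: 1.5/23 = 0.06522 J/s.
0.06522 < 0.1403, so adding large flies would lower the average — exclude it.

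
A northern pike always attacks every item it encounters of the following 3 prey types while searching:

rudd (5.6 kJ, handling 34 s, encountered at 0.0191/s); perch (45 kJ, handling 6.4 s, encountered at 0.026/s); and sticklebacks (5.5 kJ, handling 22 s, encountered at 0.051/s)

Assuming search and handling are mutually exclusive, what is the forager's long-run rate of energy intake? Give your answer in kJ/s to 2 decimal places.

0.53 kJ/s

R = (0.0191×5.6 + 0.026×45 + 0.051×5.5) / (1 + 0.0191×34 + 0.026×6.4 + 0.051×22) = 1.557/2.938 = 0.5301 kJ/s.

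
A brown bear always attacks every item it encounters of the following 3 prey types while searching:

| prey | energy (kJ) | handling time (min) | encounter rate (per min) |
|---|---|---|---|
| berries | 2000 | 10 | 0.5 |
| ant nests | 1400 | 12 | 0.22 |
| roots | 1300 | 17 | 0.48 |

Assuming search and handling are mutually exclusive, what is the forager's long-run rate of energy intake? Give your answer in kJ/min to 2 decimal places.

115.00 kJ/min

R = (0.5×2000 + 0.22×1400 + 0.48×1300) / (1 + 0.5×10 + 0.22×12 + 0.48×17) = 1932/16.8 = 115 kJ/min.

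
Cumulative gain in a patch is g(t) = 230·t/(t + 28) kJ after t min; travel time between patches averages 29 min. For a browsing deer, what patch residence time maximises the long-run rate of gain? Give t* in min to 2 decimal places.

28.50 min

Optimal t* satisfies g'(t*) = g(t*)/(T + t*).
g'(t) = 230·28/(t + 28)². Setting 230·28/(t+28)² = 230t/[(t+28)(29+t)] gives 28(29+t) = t(t+28), so t² = 28×29 = 812.
t* = √812 = 28.5 min.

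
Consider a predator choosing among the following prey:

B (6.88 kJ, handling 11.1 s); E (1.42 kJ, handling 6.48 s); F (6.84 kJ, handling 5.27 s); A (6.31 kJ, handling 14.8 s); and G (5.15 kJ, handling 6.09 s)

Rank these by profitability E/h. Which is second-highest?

In descending order of E/h:
F: 6.84/5.27 = 1.3 kJ/s
G: 5.15/6.09 = 0.846 kJ/s
B: 6.88/11.1 = 0.62 kJ/s
A: 6.31/14.8 = 0.426 kJ/s
E: 1.42/6.48 = 0.219 kJ/s

G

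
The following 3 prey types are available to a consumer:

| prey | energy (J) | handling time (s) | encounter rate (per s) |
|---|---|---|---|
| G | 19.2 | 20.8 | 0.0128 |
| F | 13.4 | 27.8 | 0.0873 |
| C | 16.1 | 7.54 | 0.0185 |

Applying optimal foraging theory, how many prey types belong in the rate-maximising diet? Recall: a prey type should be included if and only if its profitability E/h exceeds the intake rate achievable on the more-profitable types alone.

Rank by E/h (J/s): C 2.14, G 0.923, F 0.482. Include each in turn until the next type's E/h falls below the running intake rate.
Rate on top 1: 0.2614. G: 0.923 > 0.2614 → include.
Rate on top 2: 0.3867. F: 0.482 > 0.3867 → include.
Optimal diet: C, G, F — 3 of 3 types.

3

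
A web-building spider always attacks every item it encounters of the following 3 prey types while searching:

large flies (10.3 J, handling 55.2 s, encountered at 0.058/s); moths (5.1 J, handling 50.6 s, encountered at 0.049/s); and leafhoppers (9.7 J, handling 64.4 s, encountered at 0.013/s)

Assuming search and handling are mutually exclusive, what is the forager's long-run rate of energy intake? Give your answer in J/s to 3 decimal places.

Energy encountered per unit search time: 0.058×10.3 + 0.049×5.1 + 0.013×9.7 = 0.9734 J/s.
Handling time per unit search time: 0.058×55.2 + 0.049×50.6 + 0.013×64.4 = 6.518.
Rate = 0.9734/(1 + 6.518) = 0.1295 J/s.

0.129 J/s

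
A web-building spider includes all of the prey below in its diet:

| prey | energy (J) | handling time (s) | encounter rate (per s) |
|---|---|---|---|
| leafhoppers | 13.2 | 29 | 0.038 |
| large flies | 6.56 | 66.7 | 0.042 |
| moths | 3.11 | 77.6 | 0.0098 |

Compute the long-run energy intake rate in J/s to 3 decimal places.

Energy encountered per unit search time: 0.038×13.2 + 0.042×6.56 + 0.0098×3.11 = 0.8076 J/s.
Handling time per unit search time: 0.038×29 + 0.042×66.7 + 0.0098×77.6 = 4.664.
Rate = 0.8076/(1 + 4.664) = 0.1426 J/s.

0.143 J/s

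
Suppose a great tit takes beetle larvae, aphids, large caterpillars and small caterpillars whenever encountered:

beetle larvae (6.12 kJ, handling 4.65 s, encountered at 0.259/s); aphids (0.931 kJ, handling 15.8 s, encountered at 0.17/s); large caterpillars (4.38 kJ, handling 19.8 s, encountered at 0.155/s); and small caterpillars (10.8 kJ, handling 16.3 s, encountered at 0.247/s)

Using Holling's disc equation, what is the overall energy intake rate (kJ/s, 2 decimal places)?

0.42 kJ/s

Energy encountered per unit search time: 0.259×6.12 + 0.17×0.931 + 0.155×4.38 + 0.247×10.8 = 5.09 kJ/s.
Handling time per unit search time: 0.259×4.65 + 0.17×15.8 + 0.155×19.8 + 0.247×16.3 = 10.99.
Rate = 5.09/(1 + 10.99) = 0.4247 kJ/s.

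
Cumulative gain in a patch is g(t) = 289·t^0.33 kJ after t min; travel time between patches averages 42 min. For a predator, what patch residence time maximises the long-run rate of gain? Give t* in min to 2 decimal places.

20.69 min

Maximise g(t)/(T+t): set derivative to zero → g'(t)(T+t) = g(t).
g'(t) = 0.33·289·t^-0.67. Setting 0.33·289·t^-0.67 = 289·t^0.33/(42+t) gives 0.33(42+t) = t, so 0.67·t = 0.33×42.
t* = 0.33×42/0.67 = 20.69 min.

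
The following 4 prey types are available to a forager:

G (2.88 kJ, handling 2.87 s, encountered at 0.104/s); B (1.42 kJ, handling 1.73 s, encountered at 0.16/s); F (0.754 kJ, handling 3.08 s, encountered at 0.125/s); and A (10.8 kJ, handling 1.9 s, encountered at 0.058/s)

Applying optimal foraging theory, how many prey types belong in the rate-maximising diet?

Profitabilities (E/h, kJ/s): A 5.68, G 1, B 0.821, F 0.245. Add prey in this order while the next type's profitability exceeds the intake rate on those already taken.
Rate on top 1: 0.5642. G: 1 > 0.5642 → include.
Rate on top 2: 0.6573. B: 0.821 > 0.6573 → include.
Rate on top 3: 0.6841. F: 0.245 < 0.6841 → exclude; stop.
Optimal diet: A, G, B — 3 of 4 types.

3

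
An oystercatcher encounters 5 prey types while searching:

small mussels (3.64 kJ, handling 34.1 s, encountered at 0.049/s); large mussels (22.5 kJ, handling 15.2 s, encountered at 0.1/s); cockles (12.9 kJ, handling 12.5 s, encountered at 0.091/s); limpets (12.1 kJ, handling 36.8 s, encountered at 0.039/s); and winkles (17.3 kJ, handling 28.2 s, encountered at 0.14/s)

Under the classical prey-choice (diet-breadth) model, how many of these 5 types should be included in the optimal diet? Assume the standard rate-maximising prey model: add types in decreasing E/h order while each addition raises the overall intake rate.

2

Profitabilities (E/h, kJ/s): large mussels 1.48, cockles 1.03, winkles 0.613, limpets 0.329, small mussels 0.107. Add prey in this order while the next type's profitability exceeds the intake rate on those already taken.
Rate on top 1: 0.8929. cockles: 1.03 > 0.8929 → include.
Rate on top 2: 0.9361. winkles: 0.613 < 0.9361 → exclude; stop.
Optimal diet: large mussels, cockles — 2 of 5 types.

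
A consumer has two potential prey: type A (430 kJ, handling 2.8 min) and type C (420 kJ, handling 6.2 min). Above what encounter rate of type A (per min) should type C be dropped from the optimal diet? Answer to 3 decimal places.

0.282 per min

Drop type C once their profitability E₂/h₂ falls below the rate achievable on type A alone: E₂/h₂ = λE₁/(1 + λh₁).
Solve for λ: λE₁h₂ = E₂(1 + λh₁) → λ(E₁h₂ − E₂h₁) = E₂ → λ = E₂/(E₁h₂ − E₂h₁).
λ = 420/(430×6.2 − 420×2.8) = 420/1490 = 0.2819 per min.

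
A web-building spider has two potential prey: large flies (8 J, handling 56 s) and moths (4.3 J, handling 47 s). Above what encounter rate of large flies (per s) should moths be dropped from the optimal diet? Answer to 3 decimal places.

At the threshold, the rate on large flies alone equals the profitability of moths: λ·8/(1 + λ·56) = 4.3/47 = 0.09149.
Rearranging, λ(8 − 0.09149×56) = 0.09149, so λ = 0.09149/2.877 = 0.0318 per s.

0.032 per s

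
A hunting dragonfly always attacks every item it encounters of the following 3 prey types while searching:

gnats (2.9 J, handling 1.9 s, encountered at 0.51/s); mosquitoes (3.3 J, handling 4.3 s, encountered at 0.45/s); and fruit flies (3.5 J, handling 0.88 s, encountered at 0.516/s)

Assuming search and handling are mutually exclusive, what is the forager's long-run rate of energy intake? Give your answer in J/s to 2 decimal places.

Energy encountered per unit search time: 0.51×2.9 + 0.45×3.3 + 0.516×3.5 = 4.77 J/s.
Handling time per unit search time: 0.51×1.9 + 0.45×4.3 + 0.516×0.88 = 3.358.
Rate = 4.77/(1 + 3.358) = 1.095 J/s.

1.09 J/s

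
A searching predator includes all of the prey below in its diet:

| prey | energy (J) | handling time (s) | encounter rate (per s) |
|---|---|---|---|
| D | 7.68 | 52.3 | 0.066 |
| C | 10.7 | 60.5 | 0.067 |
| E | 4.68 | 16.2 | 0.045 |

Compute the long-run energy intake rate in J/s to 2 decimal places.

0.16 J/s

R = Σλ_iE_i / (1 + Σλ_ih_i)
Numerator: 0.066×7.68 + 0.067×10.7 + 0.045×4.68 = 1.434
Denominator: 1 + 0.066×52.3 + 0.067×60.5 + 0.045×16.2 = 9.234
R = 1.434/9.234 = 0.1553 J/s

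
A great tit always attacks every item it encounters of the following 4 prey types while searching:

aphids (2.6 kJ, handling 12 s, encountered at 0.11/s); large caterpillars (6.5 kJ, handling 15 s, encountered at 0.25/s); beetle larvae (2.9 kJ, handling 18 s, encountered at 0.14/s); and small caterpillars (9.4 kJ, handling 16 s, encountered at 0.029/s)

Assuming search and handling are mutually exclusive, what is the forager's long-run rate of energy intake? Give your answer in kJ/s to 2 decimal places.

R = (0.11×2.6 + 0.25×6.5 + 0.14×2.9 + 0.029×9.4) / (1 + 0.11×12 + 0.25×15 + 0.14×18 + 0.029×16) = 2.59/9.054 = 0.286 kJ/s.

0.29 kJ/s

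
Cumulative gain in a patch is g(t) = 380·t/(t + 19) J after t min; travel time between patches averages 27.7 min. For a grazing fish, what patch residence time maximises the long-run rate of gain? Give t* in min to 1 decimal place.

Optimal t* satisfies g'(t*) = g(t*)/(T + t*).
g'(t) = 380·19/(t + 19)². Setting 380·19/(t+19)² = 380t/[(t+19)(27.7+t)] gives 19(27.7+t) = t(t+19), so t² = 19×27.7 = 526.3.
t* = √526.3 = 22.94 min.

22.9 min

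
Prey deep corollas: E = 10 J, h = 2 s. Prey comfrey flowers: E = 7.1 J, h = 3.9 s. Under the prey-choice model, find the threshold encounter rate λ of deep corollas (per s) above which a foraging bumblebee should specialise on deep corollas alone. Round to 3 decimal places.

The zero-one rule: include comfrey flowers iff E₂/h₂ > λE₁/(1+λh₁). Equality gives the switch point.
λE₁h₂ = E₂ + λE₂h₁ ⇒ λ = E₂/(E₁h₂ − E₂h₁) = 7.1/(39 − 14.2) = 0.2863 per s.

0.286 per s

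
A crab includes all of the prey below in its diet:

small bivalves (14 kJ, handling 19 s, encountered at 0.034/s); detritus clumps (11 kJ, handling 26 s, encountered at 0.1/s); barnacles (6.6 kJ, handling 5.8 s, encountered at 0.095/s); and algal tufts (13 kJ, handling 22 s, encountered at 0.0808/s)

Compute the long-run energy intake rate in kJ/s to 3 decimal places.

R = Σλ_iE_i / (1 + Σλ_ih_i)
Numerator: 0.034×14 + 0.1×11 + 0.095×6.6 + 0.0808×13 = 3.253
Denominator: 1 + 0.034×19 + 0.1×26 + 0.095×5.8 + 0.0808×22 = 6.575
R = 3.253/6.575 = 0.4948 kJ/s

0.495 kJ/s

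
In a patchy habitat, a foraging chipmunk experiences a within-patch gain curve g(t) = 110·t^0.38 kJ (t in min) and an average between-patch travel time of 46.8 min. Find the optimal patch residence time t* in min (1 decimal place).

28.7 min

By the marginal value theorem, leave when the instantaneous gain rate g'(t) equals the habitat-wide average g(t)/(T + t).
g'(t) = 0.38·110·t^-0.62. Setting 0.38·110·t^-0.62 = 110·t^0.38/(46.8+t) gives 0.38(46.8+t) = t, so 0.62·t = 0.38×46.8.
t* = 0.38×46.8/0.62 = 28.68 min.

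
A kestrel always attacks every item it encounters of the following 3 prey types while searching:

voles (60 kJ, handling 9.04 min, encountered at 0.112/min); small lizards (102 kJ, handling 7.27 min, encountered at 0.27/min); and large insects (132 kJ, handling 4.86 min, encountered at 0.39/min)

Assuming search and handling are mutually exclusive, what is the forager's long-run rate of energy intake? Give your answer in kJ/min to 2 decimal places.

R = (0.112×60 + 0.27×102 + 0.39×132) / (1 + 0.112×9.04 + 0.27×7.27 + 0.39×4.86) = 85.74/5.871 = 14.6 kJ/min.

14.60 kJ/min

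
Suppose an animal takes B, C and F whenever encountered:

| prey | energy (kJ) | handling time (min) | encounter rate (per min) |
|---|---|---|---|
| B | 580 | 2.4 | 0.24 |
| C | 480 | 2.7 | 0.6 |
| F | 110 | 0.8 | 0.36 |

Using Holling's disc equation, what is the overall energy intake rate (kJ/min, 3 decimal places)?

Energy encountered per unit search time: 0.24×580 + 0.6×480 + 0.36×110 = 466.8 kJ/min.
Handling time per unit search time: 0.24×2.4 + 0.6×2.7 + 0.36×0.8 = 2.484.
Rate = 466.8/(1 + 2.484) = 134 kJ/min.

133.984 kJ/min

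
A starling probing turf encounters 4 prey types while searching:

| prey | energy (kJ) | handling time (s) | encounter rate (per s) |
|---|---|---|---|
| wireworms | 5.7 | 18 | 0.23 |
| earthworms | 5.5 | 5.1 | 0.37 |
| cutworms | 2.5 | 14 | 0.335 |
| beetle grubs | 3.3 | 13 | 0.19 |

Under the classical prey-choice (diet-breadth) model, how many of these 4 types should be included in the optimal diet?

1

Rank by E/h (kJ/s): earthworms 1.08, wireworms 0.317, beetle grubs 0.254, cutworms 0.179. Include each in turn until the next type's E/h falls below the running intake rate.
Rate on top 1: 0.7049. wireworms: 0.317 < 0.7049 → exclude; stop.
Optimal diet: earthworms — 1 of 4 types.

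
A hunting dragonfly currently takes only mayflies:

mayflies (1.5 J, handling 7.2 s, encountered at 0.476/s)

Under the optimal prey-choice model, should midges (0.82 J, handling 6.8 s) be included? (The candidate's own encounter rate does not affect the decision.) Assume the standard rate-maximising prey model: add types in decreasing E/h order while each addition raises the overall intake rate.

Current rate: (0.476×1.5)/(1 + 0.476×7.2) = 0.1613 J/s.
Profitability of midges: 0.82/6.8 = 0.1206 J/s.
Since 0.1206 < R, time spent handling midges is better spent searching.

No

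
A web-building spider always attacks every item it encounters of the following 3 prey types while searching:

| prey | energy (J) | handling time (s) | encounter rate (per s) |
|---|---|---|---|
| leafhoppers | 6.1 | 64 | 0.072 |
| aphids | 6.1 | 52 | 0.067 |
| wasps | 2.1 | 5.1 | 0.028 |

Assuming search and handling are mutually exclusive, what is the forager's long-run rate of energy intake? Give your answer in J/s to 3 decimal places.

0.098 J/s

R = (0.072×6.1 + 0.067×6.1 + 0.028×2.1) / (1 + 0.072×64 + 0.067×52 + 0.028×5.1) = 0.9067/9.235 = 0.09818 J/s.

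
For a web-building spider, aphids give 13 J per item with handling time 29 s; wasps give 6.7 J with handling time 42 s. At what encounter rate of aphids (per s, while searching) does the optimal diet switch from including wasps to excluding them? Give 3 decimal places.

0.019 per s

At the threshold, the rate on aphids alone equals the profitability of wasps: λ·13/(1 + λ·29) = 6.7/42 = 0.1595.
Rearranging, λ(13 − 0.1595×29) = 0.1595, so λ = 0.1595/8.374 = 0.01905 per s.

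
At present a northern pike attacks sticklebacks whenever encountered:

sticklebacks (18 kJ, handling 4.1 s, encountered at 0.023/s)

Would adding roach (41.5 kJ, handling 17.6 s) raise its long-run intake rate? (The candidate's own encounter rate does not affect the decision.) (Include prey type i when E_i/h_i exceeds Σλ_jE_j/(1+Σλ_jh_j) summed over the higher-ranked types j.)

Yes

Current rate: (0.023×18)/(1 + 0.023×4.1) = 0.3783 kJ/s.
Profitability of roach: 41.5/17.6 = 2.358 kJ/s.
2.358 > 0.3783, so adding roach raises the average — include it.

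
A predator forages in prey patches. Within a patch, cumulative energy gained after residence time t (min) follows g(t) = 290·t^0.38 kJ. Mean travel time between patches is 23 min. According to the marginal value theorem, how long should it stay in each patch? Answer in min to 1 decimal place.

14.1 min

Optimal t* satisfies g'(t*) = g(t*)/(T + t*).
g'(t) = 0.38·290·t^-0.62. Setting 0.38·290·t^-0.62 = 290·t^0.38/(23+t) gives 0.38(23+t) = t, so 0.62·t = 0.38×23.
t* = 0.38×23/0.62 = 14.1 min.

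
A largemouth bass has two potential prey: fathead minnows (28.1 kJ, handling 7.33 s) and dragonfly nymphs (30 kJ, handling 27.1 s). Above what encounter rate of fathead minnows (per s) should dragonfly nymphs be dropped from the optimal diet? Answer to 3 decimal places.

0.055 per s

The zero-one rule: include dragonfly nymphs iff E₂/h₂ > λE₁/(1+λh₁). Equality gives the switch point.
λE₁h₂ = E₂ + λE₂h₁ ⇒ λ = E₂/(E₁h₂ − E₂h₁) = 30/(761.5 − 219.9) = 0.05539 per s.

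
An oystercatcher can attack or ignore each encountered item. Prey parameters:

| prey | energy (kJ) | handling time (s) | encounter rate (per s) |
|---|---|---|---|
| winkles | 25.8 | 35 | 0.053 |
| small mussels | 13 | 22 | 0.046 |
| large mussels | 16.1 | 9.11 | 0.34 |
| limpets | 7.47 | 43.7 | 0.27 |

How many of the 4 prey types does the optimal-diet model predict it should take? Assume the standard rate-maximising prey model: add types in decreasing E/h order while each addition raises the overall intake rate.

1

Rank by E/h (kJ/s): large mussels 1.77, winkles 0.737, small mussels 0.591, limpets 0.171. Include each in turn until the next type's E/h falls below the running intake rate.
Rate on top 1: 1.336. winkles: 0.737 < 1.336 → exclude; stop.
Optimal diet: large mussels — 1 of 4 types.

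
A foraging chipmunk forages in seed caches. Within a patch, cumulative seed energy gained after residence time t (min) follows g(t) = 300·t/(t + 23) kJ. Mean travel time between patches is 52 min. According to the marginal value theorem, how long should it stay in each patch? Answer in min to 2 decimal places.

Optimal t* satisfies g'(t*) = g(t*)/(T + t*).
g'(t) = 300·23/(t + 23)². Setting 300·23/(t+23)² = 300t/[(t+23)(52+t)] gives 23(52+t) = t(t+23), so t² = 23×52 = 1196.
t* = √1196 = 34.58 min.

34.58 min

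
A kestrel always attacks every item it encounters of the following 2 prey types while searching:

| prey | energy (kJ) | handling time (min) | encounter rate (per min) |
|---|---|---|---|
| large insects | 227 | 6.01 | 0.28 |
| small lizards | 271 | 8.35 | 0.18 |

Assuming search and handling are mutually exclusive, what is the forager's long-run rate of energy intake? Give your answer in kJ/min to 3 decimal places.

Energy encountered per unit search time: 0.28×227 + 0.18×271 = 112.3 kJ/min.
Handling time per unit search time: 0.28×6.01 + 0.18×8.35 = 3.186.
Rate = 112.3/(1 + 3.186) = 26.84 kJ/min.

26.838 kJ/min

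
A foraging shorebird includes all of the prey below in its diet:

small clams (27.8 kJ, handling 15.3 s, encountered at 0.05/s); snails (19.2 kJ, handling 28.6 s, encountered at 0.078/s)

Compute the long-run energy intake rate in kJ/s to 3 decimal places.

0.723 kJ/s

R = Σλ_iE_i / (1 + Σλ_ih_i)
Numerator: 0.05×27.8 + 0.078×19.2 = 2.888
Denominator: 1 + 0.05×15.3 + 0.078×28.6 = 3.996
R = 2.888/3.996 = 0.7227 kJ/s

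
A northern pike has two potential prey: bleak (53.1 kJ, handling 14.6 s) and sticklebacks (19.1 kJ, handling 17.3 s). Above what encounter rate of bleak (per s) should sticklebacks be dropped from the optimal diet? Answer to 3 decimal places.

At the threshold, the rate on bleak alone equals the profitability of sticklebacks: λ·53.1/(1 + λ·14.6) = 19.1/17.3 = 1.104.
Rearranging, λ(53.1 − 1.104×14.6) = 1.104, so λ = 1.104/36.98 = 0.02985 per s.

0.030 per s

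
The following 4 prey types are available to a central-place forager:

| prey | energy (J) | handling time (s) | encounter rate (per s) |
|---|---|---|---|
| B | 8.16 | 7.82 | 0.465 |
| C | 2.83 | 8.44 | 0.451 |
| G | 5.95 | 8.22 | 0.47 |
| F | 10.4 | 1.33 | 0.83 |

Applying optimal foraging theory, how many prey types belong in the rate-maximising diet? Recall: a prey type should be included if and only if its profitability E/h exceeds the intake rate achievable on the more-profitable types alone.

1

Rank by E/h (J/s): F 7.82, B 1.04, G 0.724, C 0.335. Include each in turn until the next type's E/h falls below the running intake rate.
Rate on top 1: 4.103. B: 1.04 < 4.103 → exclude; stop.
Optimal diet: F — 1 of 4 types.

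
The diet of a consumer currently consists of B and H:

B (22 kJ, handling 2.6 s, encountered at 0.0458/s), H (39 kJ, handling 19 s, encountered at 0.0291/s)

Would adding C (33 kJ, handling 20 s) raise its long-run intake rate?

On B and H alone, R = ΣλE/(1+Σλh) = 2.143/1.672 = 1.281 kJ/s.
Profitability of C: 33/20 = 1.65 kJ/s.
1.65 > 1.281, so adding C raises the average — include it.

Yes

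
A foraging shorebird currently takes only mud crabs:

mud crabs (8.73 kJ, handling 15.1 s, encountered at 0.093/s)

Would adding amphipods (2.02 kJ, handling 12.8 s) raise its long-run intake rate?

No

On mud crabs alone, R = ΣλE/(1+Σλh) = 0.8119/2.404 = 0.3377 kJ/s.
amphipods: E/h = 2.02/12.8 = 0.1578 kJ/s.
Since 0.1578 < R, time spent handling amphipods is better spent searching.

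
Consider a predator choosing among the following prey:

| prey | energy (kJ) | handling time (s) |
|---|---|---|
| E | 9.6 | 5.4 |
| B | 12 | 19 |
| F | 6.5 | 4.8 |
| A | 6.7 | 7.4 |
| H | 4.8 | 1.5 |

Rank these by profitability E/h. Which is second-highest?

E

Profitability E/h (kJ/s): E = 9.6/5.4 = 1.78, B = 12/19 = 0.632, F = 6.5/4.8 = 1.35, A = 6.7/7.4 = 0.905, H = 4.8/1.5 = 3.2.
Ranked: H > E > F > A > B.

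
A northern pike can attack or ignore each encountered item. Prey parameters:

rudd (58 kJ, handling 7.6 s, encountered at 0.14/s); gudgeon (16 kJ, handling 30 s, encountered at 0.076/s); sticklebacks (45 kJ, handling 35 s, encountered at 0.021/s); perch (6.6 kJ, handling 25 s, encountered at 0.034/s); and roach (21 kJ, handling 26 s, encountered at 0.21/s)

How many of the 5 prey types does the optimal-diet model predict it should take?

1

Profitabilities (E/h, kJ/s): rudd 7.63, sticklebacks 1.29, roach 0.808, gudgeon 0.533, perch 0.264. Add prey in this order while the next type's profitability exceeds the intake rate on those already taken.
Rate on top 1: 3.934. sticklebacks: 1.29 < 3.934 → exclude; stop.
Optimal diet: rudd — 1 of 5 types.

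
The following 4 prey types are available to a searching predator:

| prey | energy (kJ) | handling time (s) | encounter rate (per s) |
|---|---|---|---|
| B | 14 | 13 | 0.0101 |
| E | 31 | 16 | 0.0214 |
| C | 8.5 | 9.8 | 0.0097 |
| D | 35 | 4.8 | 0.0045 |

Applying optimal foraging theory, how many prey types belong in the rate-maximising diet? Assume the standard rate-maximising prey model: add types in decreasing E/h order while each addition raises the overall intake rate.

4

Profitabilities (E/h, kJ/s): D 7.29, E 1.94, B 1.08, C 0.867. Add prey in this order while the next type's profitability exceeds the intake rate on those already taken.
Rate on top 1: 0.1542. E: 1.94 > 0.1542 → include.
Rate on top 2: 0.6018. B: 1.08 > 0.6018 → include.
Rate on top 3: 0.6435. C: 0.867 > 0.6435 → include.
Optimal diet: D, E, B, C — 4 of 4 types.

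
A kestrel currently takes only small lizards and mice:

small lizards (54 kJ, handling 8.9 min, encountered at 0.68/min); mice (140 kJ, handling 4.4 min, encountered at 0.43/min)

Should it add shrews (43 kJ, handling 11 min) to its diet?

No

On small lizards and mice alone, R = ΣλE/(1+Σλh) = 96.92/8.944 = 10.84 kJ/min.
Profitability of shrews: 43/11 = 3.909 kJ/min.
3.909 < 10.84, so adding shrews would lower the average — exclude it.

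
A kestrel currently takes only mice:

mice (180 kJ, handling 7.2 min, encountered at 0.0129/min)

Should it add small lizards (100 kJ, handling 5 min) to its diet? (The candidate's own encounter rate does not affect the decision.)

On mice alone, R = ΣλE/(1+Σλh) = 2.322/1.093 = 2.125 kJ/min.
small lizards: E/h = 100/5 = 20 kJ/min.
20 > 2.125, so adding small lizards raises the average — include it.

Yes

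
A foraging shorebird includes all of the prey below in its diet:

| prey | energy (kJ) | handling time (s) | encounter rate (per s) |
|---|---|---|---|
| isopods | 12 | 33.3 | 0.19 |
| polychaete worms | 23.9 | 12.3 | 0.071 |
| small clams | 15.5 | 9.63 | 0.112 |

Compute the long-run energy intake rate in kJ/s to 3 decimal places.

0.616 kJ/s

R = Σλ_iE_i / (1 + Σλ_ih_i)
Numerator: 0.19×12 + 0.071×23.9 + 0.112×15.5 = 5.713
Denominator: 1 + 0.19×33.3 + 0.071×12.3 + 0.112×9.63 = 9.279
R = 5.713/9.279 = 0.6157 kJ/s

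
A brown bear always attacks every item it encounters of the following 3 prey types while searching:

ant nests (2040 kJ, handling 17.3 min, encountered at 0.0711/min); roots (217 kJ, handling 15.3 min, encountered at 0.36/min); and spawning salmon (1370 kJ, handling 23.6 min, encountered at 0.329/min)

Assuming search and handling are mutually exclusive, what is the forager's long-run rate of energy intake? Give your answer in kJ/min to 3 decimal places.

43.470 kJ/min

R = (0.0711×2040 + 0.36×217 + 0.329×1370) / (1 + 0.0711×17.3 + 0.36×15.3 + 0.329×23.6) = 673.9/15.5 = 43.47 kJ/min.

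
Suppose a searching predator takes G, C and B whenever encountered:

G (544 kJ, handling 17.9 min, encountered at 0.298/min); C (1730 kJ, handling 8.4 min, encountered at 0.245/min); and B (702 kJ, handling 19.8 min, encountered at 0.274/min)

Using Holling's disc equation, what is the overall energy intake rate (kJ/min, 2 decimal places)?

R = Σλ_iE_i / (1 + Σλ_ih_i)
Numerator: 0.298×544 + 0.245×1730 + 0.274×702 = 778.3
Denominator: 1 + 0.298×17.9 + 0.245×8.4 + 0.274×19.8 = 13.82
R = 778.3/13.82 = 56.33 kJ/min

56.33 kJ/min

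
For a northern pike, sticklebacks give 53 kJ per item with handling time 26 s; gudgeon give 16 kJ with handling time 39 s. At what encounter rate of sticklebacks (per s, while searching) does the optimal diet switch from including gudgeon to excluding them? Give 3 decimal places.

0.010 per s

The zero-one rule: include gudgeon iff E₂/h₂ > λE₁/(1+λh₁). Equality gives the switch point.
λE₁h₂ = E₂ + λE₂h₁ ⇒ λ = E₂/(E₁h₂ − E₂h₁) = 16/(2067 − 416) = 0.009691 per s.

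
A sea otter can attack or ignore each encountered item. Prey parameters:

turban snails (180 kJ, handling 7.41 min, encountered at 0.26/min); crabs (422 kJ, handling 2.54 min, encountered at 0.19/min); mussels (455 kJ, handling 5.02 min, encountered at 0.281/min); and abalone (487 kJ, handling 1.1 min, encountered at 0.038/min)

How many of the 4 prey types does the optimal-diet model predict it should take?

E/h in descending order: abalone 443, crabs 166, mussels 90.6, turban snails 24.3 kJ/min. The optimal diet is the largest prefix of this list for which every included type satisfies E_i/h_i > R on the types above it.
Rate on top 1: 17.76. crabs: 166 > 17.76 → include.
Rate on top 2: 64.74. mussels: 90.6 > 64.74 → include.
Rate on top 3: 77.19. turban snails: 24.3 < 77.19 → exclude; stop.
Optimal diet: abalone, crabs, mussels — 3 of 4 types.

3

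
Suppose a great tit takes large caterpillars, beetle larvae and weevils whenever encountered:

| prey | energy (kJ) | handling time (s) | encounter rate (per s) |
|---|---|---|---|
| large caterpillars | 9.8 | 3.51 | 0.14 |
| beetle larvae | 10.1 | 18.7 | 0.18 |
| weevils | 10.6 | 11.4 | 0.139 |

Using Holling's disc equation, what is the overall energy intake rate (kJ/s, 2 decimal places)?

R = Σλ_iE_i / (1 + Σλ_ih_i)
Numerator: 0.14×9.8 + 0.18×10.1 + 0.139×10.6 = 4.663
Denominator: 1 + 0.14×3.51 + 0.18×18.7 + 0.139×11.4 = 6.442
R = 4.663/6.442 = 0.7239 kJ/s

0.72 kJ/s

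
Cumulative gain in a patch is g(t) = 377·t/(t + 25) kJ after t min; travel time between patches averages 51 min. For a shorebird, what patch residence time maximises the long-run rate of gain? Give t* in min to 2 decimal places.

By the marginal value theorem, leave when the instantaneous gain rate g'(t) equals the habitat-wide average g(t)/(T + t).
g'(t) = 377·25/(t + 25)². Setting 377·25/(t+25)² = 377t/[(t+25)(51+t)] gives 25(51+t) = t(t+25), so t² = 25×51 = 1275.
t* = √1275 = 35.71 min.

35.71 min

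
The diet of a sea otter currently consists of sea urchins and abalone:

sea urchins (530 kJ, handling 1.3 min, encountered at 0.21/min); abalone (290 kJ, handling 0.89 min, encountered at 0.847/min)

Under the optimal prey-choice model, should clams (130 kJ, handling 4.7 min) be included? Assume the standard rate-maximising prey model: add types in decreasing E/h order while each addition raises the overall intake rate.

No

Current rate: (0.21×530 + 0.847×290)/(1 + 0.21×1.3 + 0.847×0.89) = 176.1 kJ/min.
Profitability of clams: 130/4.7 = 27.66 kJ/min.
Since 27.66 < R, time spent handling clams is better spent searching.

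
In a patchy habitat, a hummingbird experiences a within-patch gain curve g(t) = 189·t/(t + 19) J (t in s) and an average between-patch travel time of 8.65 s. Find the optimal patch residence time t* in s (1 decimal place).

Optimal t* satisfies g'(t*) = g(t*)/(T + t*).
g'(t) = 189·19/(t + 19)². Setting 189·19/(t+19)² = 189t/[(t+19)(8.65+t)] gives 19(8.65+t) = t(t+19), so t² = 19×8.65 = 164.3.
t* = √164.3 = 12.82 s.

12.8 s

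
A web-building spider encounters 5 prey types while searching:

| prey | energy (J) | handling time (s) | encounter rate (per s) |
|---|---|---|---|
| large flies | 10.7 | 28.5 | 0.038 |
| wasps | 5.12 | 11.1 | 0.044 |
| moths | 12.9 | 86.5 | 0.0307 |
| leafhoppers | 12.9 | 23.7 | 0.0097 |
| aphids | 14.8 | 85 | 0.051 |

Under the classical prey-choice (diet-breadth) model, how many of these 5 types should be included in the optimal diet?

3

Profitabilities (E/h, J/s): leafhoppers 0.544, wasps 0.461, large flies 0.375, aphids 0.174, moths 0.149. Add prey in this order while the next type's profitability exceeds the intake rate on those already taken.
Rate on top 1: 0.1017. wasps: 0.461 > 0.1017 → include.
Rate on top 2: 0.2039. large flies: 0.375 > 0.2039 → include.
Rate on top 3: 0.2702. aphids: 0.174 < 0.2702 → exclude; stop.
Optimal diet: leafhoppers, wasps, large flies — 3 of 5 types.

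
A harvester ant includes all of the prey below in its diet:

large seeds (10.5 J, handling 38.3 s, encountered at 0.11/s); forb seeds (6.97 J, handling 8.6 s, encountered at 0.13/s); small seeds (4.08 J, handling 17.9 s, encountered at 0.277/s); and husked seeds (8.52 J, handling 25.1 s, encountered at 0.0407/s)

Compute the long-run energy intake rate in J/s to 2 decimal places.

Energy encountered per unit search time: 0.11×10.5 + 0.13×6.97 + 0.277×4.08 + 0.0407×8.52 = 3.538 J/s.
Handling time per unit search time: 0.11×38.3 + 0.13×8.6 + 0.277×17.9 + 0.0407×25.1 = 11.31.
Rate = 3.538/(1 + 11.31) = 0.2874 J/s.

0.29 J/s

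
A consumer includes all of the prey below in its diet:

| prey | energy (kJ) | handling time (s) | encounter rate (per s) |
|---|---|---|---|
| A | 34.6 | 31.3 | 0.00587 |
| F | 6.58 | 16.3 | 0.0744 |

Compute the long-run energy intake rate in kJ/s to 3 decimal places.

0.289 kJ/s

R = (0.00587×34.6 + 0.0744×6.58) / (1 + 0.00587×31.3 + 0.0744×16.3) = 0.6927/2.396 = 0.289 kJ/s.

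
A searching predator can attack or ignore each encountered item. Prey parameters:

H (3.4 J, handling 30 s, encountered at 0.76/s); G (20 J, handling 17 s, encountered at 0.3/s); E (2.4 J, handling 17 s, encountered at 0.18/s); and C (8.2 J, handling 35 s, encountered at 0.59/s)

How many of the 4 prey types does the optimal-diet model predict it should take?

1

E/h in descending order: G 1.18, C 0.234, E 0.141, H 0.113 J/s. The optimal diet is the largest prefix of this list for which every included type satisfies E_i/h_i > R on the types above it.
Rate on top 1: 0.9836. C: 0.234 < 0.9836 → exclude; stop.
Optimal diet: G — 1 of 4 types.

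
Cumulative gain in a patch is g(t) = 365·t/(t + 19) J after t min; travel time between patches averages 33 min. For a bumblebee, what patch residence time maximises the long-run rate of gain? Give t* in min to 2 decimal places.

25.04 min

Maximise g(t)/(T+t): set derivative to zero → g'(t)(T+t) = g(t).
g'(t) = 365·19/(t + 19)². Setting 365·19/(t+19)² = 365t/[(t+19)(33+t)] gives 19(33+t) = t(t+19), so t² = 19×33 = 627.
t* = √627 = 25.04 min.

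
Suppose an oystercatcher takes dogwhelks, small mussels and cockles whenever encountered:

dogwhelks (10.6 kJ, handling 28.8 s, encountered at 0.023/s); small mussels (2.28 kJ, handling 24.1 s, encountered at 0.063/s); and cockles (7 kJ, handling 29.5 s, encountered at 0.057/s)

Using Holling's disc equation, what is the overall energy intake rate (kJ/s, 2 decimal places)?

R = Σλ_iE_i / (1 + Σλ_ih_i)
Numerator: 0.023×10.6 + 0.063×2.28 + 0.057×7 = 0.7864
Denominator: 1 + 0.023×28.8 + 0.063×24.1 + 0.057×29.5 = 4.862
R = 0.7864/4.862 = 0.1617 kJ/s

0.16 kJ/s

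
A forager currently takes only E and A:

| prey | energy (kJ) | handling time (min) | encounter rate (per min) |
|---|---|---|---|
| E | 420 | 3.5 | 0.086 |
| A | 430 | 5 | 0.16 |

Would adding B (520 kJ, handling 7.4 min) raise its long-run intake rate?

Yes

Intake rate on the current diet: R = (0.086×420 + 0.16×430) / (1 + 0.086×3.5 + 0.16×5) = 104.9/2.101 = 49.94 kJ/min.
Profitability of B: 520/7.4 = 70.27 kJ/min.
70.27 > 49.94, so adding B raises the average — include it.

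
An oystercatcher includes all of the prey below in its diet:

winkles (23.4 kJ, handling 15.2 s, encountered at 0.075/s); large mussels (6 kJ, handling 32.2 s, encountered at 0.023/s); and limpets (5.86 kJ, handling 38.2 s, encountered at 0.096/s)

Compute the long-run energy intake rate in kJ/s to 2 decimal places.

0.38 kJ/s

R = Σλ_iE_i / (1 + Σλ_ih_i)
Numerator: 0.075×23.4 + 0.023×6 + 0.096×5.86 = 2.456
Denominator: 1 + 0.075×15.2 + 0.023×32.2 + 0.096×38.2 = 6.548
R = 2.456/6.548 = 0.375 kJ/s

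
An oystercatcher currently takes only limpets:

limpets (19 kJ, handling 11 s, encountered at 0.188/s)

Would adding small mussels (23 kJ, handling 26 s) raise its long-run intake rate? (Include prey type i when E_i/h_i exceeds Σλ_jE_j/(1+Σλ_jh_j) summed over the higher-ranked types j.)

On limpets alone, R = ΣλE/(1+Σλh) = 3.572/3.068 = 1.164 kJ/s.
small mussels: E/h = 23/26 = 0.8846 kJ/s.
Since 0.8846 < R, time spent handling small mussels is better spent searching.

No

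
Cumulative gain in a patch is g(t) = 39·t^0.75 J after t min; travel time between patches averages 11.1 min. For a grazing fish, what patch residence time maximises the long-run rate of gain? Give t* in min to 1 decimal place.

33.3 min

By the marginal value theorem, leave when the instantaneous gain rate g'(t) equals the habitat-wide average g(t)/(T + t).
g'(t) = 0.75·39·t^-0.25. Setting 0.75·39·t^-0.25 = 39·t^0.75/(11.1+t) gives 0.75(11.1+t) = t, so 0.25·t = 0.75×11.1.
t* = 0.75×11.1/0.25 = 33.3 min.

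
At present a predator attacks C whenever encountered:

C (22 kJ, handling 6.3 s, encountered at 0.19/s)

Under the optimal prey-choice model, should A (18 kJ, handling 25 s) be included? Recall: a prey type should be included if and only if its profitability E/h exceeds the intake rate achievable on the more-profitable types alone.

Current rate: (0.19×22)/(1 + 0.19×6.3) = 1.903 kJ/s.
Profitability of A: 18/25 = 0.72 kJ/s.
0.72 < 1.903, so adding A would lower the average — exclude it.

No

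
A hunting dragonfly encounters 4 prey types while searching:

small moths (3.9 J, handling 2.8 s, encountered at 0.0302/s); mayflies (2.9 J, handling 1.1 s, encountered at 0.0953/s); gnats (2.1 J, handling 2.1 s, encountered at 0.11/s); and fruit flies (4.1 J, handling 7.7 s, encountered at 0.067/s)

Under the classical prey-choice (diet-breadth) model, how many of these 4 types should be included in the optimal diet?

4

E/h in descending order: mayflies 2.64, small moths 1.39, gnats 1, fruit flies 0.532 J/s. The optimal diet is the largest prefix of this list for which every included type satisfies E_i/h_i > R on the types above it.
Rate on top 1: 0.2501. small moths: 1.39 > 0.2501 → include.
Rate on top 2: 0.3314. gnats: 1 > 0.3314 → include.
Rate on top 3: 0.4401. fruit flies: 0.532 > 0.4401 → include.
Optimal diet: mayflies, small moths, gnats, fruit flies — 4 of 4 types.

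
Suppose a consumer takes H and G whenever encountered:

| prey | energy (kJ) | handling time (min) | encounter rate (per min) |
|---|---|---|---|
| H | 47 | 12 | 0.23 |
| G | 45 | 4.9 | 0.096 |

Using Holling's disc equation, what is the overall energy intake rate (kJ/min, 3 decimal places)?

3.576 kJ/min

R = Σλ_iE_i / (1 + Σλ_ih_i)
Numerator: 0.23×47 + 0.096×45 = 15.13
Denominator: 1 + 0.23×12 + 0.096×4.9 = 4.23
R = 15.13/4.23 = 3.576 kJ/min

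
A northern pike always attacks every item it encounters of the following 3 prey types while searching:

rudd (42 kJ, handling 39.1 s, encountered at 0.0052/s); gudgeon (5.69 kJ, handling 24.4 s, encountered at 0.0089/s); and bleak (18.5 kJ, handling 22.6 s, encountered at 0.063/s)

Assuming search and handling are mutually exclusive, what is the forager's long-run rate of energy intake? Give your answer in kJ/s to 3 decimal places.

R = (0.0052×42 + 0.0089×5.69 + 0.063×18.5) / (1 + 0.0052×39.1 + 0.0089×24.4 + 0.063×22.6) = 1.435/2.844 = 0.5044 kJ/s.

0.504 kJ/s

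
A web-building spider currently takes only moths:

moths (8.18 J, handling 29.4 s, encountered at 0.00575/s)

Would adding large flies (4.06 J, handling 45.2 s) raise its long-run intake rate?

Yes

On moths alone, R = ΣλE/(1+Σλh) = 0.04704/1.169 = 0.04023 J/s.
large flies: E/h = 4.06/45.2 = 0.08982 J/s.
0.08982 > 0.04023, so adding large flies raises the average — include it.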